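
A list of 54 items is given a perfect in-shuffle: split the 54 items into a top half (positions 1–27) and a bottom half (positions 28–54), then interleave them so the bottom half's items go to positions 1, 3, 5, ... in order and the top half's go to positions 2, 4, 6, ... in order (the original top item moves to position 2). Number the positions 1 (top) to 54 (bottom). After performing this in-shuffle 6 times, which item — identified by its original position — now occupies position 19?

51

Work backwards from position 19, undoing one in-shuffle at a time:
19 ← 37 ← 46 ← 23 ← 39 ← 47 ← 51
So the item now at position 19 started at position 51.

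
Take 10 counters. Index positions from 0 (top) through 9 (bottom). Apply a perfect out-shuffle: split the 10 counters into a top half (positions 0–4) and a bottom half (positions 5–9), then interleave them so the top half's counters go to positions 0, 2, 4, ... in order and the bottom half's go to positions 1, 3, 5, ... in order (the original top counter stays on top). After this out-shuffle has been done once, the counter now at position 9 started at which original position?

9

Work backwards from position 9, undoing one out-shuffle at a time:
9 ← 9
So the counter now at position 9 started at position 9.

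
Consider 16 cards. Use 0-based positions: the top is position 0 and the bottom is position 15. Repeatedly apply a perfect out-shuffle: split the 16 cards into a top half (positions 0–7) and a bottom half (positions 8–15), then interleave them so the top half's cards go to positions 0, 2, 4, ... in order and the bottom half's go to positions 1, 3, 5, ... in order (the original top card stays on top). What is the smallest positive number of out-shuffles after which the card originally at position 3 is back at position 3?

4

Follow position 3 under repeated out-shuffles:
3 → 6 → 12 → 9 → 3
It first returns after 4 out-shuffles.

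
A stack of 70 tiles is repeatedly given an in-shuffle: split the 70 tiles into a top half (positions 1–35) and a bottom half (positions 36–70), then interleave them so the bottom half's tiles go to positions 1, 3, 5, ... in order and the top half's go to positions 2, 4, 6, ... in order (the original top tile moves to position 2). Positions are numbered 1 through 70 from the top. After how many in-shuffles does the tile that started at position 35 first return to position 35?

35

Follow position 35 under repeated in-shuffles:
35 → 70 → 69 → 67 → 63 → 55 → 39 → 7 → ... → 35 (length 35)
It first returns after 35 in-shuffles.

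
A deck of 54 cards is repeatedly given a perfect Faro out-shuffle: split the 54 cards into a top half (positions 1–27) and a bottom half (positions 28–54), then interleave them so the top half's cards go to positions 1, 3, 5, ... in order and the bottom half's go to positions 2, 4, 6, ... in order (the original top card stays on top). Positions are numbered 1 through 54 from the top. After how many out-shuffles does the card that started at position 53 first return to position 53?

52

Follow position 53 under repeated out-shuffles:
53 → 52 → 50 → 46 → 38 → 22 → 43 → 32 → ... → 53 (length 52)
It first returns after 52 out-shuffles.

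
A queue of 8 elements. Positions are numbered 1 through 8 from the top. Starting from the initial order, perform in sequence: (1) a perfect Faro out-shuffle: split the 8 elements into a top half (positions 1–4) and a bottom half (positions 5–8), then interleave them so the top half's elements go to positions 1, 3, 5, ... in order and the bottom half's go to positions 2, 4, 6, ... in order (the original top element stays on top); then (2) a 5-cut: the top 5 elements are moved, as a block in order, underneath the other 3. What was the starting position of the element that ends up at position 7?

Undo the operations in reverse order, starting from position 7:
  undo op 2 (cut 5): 7 ← 4
  undo op 1 (out-shuffle, from bottom half): 4 ← 6
So the element at position 7 came from original position 6.

6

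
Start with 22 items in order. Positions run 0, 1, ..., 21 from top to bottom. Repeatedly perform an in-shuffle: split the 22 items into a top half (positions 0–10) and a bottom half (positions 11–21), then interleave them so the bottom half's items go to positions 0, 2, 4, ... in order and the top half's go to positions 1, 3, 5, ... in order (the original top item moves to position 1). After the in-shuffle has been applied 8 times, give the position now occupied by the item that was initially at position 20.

16

Track the item's position through each in-shuffle:
20 → 18 → 14 → 6 → 13 → 4 → 9 → 19 → 16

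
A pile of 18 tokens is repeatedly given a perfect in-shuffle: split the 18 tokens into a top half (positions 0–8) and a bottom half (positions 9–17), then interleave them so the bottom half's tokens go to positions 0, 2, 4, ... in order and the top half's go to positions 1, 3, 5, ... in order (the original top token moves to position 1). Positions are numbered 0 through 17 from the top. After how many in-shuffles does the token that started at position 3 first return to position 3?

18

Follow position 3 under repeated in-shuffles:
3 → 7 → 15 → 12 → 6 → 13 → 8 → 17 → 16 → 14 → 10 → 2 → 5 → 11 → 4 → 9 → 0 → 1 → 3
It first returns after 18 in-shuffles.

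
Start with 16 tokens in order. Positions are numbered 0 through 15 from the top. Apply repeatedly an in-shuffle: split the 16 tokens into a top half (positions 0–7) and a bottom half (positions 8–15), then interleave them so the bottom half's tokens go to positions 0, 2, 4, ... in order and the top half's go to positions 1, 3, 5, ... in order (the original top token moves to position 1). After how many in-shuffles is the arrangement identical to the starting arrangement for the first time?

The in-shuffle permutes the 16 positions with cycle lengths [8, 8].
Every token is home exactly when every cycle has completed a whole number of laps, i.e. after lcm(8) = 8 in-shuffles.

8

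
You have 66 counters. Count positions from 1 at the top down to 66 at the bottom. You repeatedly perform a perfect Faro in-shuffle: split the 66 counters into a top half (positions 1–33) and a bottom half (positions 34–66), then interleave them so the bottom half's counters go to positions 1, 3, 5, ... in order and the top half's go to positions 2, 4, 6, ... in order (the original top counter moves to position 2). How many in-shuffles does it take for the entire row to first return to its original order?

The in-shuffle permutes the 66 positions with cycle lengths [66].
Every counter is home exactly when every cycle has completed a whole number of laps, i.e. after lcm(66) = 66 in-shuffles.

66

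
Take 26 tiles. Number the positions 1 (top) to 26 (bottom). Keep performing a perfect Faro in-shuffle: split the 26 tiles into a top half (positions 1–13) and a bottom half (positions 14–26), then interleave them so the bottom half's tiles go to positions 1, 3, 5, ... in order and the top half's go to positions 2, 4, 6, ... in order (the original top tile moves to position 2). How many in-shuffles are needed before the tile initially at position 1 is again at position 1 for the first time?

Follow position 1 under repeated in-shuffles:
1 → 2 → 4 → 8 → 16 → 5 → 10 → 20 → 13 → 26 → 25 → 23 → 19 → 11 → 22 → 17 → 7 → 14 → 1
It first returns after 18 in-shuffles.

18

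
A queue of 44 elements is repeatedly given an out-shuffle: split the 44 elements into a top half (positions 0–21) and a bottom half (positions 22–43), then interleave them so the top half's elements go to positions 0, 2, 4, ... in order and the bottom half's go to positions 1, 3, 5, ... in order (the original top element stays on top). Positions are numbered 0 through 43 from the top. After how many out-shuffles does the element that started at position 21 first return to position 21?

Follow position 21 under repeated out-shuffles:
21 → 42 → 41 → 39 → 35 → 27 → 11 → 22 → 1 → 2 → 4 → 8 → 16 → 32 → 21
It first returns after 14 out-shuffles.

14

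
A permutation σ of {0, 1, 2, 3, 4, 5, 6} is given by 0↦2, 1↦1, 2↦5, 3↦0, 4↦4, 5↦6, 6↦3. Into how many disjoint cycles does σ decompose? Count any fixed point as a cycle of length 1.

3

Cycle decomposition: (0 2 5 6 3) (1) (4).
3 cycles.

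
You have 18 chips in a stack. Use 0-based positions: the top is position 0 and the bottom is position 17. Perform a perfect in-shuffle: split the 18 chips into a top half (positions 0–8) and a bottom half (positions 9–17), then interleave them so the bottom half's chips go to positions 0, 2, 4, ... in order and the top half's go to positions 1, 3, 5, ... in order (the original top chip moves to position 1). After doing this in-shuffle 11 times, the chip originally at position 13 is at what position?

Track the chip's position through each in-shuffle:
13 → 8 → 17 → 16 → 14 → 10 → 2 → 5 → 11 → 4 → 9 → 0

0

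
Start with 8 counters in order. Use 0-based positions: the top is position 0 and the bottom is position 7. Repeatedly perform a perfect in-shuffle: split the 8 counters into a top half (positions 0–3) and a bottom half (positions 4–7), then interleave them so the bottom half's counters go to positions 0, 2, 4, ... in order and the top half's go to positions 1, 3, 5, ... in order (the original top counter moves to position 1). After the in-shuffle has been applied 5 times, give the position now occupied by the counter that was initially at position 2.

Track the counter's position through each in-shuffle:
2 → 5 → 2 → 5 → 2 → 5

5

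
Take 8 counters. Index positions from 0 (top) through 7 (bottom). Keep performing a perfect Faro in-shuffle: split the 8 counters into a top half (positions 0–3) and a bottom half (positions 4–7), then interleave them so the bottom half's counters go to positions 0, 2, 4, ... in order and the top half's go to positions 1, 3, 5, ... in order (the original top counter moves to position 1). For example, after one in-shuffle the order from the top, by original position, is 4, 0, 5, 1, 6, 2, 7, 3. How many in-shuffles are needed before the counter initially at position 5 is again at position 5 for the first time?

2

Follow position 5 under repeated in-shuffles:
5 → 2 → 5
It first returns after 2 in-shuffles.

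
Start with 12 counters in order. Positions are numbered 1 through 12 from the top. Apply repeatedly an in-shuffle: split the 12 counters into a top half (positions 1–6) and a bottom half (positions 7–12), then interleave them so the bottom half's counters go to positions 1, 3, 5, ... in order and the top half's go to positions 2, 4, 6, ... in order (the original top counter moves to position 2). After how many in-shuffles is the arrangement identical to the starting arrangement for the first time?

12

The in-shuffle permutes the 12 positions with cycle lengths [12].
Every counter is home exactly when every cycle has completed a whole number of laps, i.e. after lcm(12) = 12 in-shuffles.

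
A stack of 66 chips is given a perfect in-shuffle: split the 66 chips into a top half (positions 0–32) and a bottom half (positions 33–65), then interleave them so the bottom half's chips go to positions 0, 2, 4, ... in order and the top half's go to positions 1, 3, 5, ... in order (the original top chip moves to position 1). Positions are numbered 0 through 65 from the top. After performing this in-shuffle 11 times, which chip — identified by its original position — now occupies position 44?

9

Work backwards from position 44, undoing one in-shuffle at a time:
44 ← 55 ← 27 ← 13 ← 6 ← 36 ← 51 ← 25 ← 12 ← 39 ← 19 ← 9
So the chip now at position 44 started at position 9.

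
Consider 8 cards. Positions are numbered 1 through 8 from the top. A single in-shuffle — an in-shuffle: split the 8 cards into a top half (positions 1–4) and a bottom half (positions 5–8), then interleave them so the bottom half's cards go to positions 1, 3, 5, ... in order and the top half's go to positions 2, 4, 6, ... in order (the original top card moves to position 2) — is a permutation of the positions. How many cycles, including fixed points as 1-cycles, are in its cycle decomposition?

Trace each unvisited position around until it returns:
(1 2 4 8 7 5) (3 6)
2 cycles in total.

2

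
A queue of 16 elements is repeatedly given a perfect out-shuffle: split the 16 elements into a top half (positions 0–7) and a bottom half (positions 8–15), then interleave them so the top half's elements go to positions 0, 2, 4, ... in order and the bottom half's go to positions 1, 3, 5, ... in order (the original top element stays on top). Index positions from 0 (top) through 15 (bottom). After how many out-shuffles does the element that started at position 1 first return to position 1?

4

Follow position 1 under repeated out-shuffles:
1 → 2 → 4 → 8 → 1
It first returns after 4 out-shuffles.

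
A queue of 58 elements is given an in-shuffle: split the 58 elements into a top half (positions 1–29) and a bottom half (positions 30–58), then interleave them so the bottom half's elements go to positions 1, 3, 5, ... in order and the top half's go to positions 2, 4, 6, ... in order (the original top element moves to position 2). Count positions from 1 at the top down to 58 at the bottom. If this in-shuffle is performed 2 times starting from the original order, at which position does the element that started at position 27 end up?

Track the element's position through each in-shuffle:
27 → 54 → 49

49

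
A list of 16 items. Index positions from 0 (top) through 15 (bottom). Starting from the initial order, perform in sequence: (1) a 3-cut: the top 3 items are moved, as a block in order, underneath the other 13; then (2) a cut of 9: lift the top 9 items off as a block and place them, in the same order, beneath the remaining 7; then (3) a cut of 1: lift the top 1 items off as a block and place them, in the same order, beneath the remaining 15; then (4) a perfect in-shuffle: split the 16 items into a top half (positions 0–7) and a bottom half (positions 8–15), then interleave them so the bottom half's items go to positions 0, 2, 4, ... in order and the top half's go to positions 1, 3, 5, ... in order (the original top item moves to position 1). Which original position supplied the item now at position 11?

2

Undo the operations in reverse order, starting from position 11:
  undo op 4 (in-shuffle, from top half): 11 ← 5
  undo op 3 (cut 1): 5 ← 6
  undo op 2 (cut 9): 6 ← 15
  undo op 1 (cut 3): 15 ← 2
So the item at position 11 came from original position 2.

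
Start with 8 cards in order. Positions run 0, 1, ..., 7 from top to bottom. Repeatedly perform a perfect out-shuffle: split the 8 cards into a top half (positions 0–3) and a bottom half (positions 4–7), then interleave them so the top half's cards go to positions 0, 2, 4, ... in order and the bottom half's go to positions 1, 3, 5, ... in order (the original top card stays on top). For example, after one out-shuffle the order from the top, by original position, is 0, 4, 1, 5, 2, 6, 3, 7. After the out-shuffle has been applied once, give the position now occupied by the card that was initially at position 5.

Track the card's position through each out-shuffle:
5 → 3

3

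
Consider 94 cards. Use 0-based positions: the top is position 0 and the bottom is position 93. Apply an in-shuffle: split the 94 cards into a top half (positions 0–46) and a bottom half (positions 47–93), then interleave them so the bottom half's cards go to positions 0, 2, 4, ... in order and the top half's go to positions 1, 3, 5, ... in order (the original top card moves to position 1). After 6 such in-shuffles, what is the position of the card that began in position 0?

Track the card's position through each in-shuffle:
0 → 1 → 3 → 7 → 15 → 31 → 63

63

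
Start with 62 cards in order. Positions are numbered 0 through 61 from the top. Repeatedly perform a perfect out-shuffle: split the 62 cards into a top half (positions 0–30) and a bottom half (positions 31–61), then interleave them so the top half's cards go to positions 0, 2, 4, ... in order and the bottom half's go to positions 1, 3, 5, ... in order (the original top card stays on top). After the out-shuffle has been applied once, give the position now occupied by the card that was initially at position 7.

14

Track the card's position through each out-shuffle:
7 → 14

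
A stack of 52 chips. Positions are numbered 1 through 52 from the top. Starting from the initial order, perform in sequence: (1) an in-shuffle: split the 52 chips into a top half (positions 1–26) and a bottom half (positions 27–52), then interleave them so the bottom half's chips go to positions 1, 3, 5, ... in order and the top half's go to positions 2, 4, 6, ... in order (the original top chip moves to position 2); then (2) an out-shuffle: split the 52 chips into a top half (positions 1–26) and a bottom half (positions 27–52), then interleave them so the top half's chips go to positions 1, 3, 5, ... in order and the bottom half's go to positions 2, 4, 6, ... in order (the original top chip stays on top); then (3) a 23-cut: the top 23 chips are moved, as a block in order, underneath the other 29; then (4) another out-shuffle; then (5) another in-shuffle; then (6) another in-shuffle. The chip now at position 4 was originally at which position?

19

Undo the operations in reverse order, starting from position 4:
  undo op 6 (in-shuffle, from top half): 4 ← 2
  undo op 5 (in-shuffle, from top half): 2 ← 1
  undo op 4 (out-shuffle, from top half): 1 ← 1
  undo op 3 (cut 23): 1 ← 24
  undo op 2 (out-shuffle, from bottom half): 24 ← 38
  undo op 1 (in-shuffle, from top half): 38 ← 19
So the chip at position 4 came from original position 19.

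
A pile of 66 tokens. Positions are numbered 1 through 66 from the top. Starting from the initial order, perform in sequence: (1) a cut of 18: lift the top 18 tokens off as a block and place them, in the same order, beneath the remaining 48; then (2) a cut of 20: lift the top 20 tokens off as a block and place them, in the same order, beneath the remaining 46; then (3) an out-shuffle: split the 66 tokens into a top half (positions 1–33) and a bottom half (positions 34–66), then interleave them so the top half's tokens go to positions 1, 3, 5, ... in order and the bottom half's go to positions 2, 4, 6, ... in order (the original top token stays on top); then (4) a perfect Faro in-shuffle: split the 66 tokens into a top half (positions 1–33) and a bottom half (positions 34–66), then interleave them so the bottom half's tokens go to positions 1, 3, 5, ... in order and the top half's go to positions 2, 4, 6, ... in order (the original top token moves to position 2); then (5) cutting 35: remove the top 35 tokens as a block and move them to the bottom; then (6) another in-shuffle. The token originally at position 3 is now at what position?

40

Track the token from position 3 forward through each operation:
  after op 1 (cut 18): 3 → 51
  after op 2 (cut 20): 51 → 31
  after op 3 (out-shuffle): 31 → 61
  after op 4 (in-shuffle): 61 → 55
  after op 5 (cut 35): 55 → 20
  after op 6 (in-shuffle): 20 → 40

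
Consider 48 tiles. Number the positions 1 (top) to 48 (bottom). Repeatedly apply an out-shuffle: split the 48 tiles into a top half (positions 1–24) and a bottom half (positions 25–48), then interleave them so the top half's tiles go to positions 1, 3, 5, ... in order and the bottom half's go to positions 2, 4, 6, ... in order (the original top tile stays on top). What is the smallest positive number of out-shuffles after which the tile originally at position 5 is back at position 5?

23

Follow position 5 under repeated out-shuffles:
5 → 9 → 17 → 33 → 18 → 35 → 22 → 43 → ... → 5 (length 23)
It first returns after 23 out-shuffles.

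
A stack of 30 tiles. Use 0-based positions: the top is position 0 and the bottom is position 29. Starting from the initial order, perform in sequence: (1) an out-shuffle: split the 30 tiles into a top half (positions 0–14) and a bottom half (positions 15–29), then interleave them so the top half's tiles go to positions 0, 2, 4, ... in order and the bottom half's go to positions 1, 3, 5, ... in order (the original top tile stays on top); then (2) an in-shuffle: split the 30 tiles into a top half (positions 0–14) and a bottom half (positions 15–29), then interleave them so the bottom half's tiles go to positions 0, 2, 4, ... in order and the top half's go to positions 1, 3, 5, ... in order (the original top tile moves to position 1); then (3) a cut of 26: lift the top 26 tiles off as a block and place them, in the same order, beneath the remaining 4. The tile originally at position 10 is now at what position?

14

Track the tile from position 10 forward through each operation:
  after op 1 (out-shuffle): 10 → 20
  after op 2 (in-shuffle): 20 → 10
  after op 3 (cut 26): 10 → 14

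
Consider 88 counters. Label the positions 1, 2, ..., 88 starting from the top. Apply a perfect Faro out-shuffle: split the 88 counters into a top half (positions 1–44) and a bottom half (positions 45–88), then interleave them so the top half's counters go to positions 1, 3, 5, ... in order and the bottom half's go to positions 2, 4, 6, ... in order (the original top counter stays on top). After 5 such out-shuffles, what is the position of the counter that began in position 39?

Track the counter's position through each out-shuffle:
39 → 77 → 66 → 44 → 87 → 86

86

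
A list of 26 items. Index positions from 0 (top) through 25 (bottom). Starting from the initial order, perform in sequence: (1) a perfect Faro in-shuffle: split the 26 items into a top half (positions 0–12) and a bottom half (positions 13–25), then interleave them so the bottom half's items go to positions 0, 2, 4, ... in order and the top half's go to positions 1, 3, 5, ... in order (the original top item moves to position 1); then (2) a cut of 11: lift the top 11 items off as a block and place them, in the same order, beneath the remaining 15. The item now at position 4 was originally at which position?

Undo the operations in reverse order, starting from position 4:
  undo op 2 (cut 11): 4 ← 15
  undo op 1 (in-shuffle, from top half): 15 ← 7
So the item at position 4 came from original position 7.

7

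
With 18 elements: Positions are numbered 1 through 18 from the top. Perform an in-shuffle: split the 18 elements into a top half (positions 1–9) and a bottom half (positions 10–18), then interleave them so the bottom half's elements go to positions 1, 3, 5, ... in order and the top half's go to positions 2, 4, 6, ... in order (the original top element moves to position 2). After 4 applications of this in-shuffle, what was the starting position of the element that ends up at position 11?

Work backwards from position 11, undoing one in-shuffle at a time:
11 ← 15 ← 17 ← 18 ← 9
So the element now at position 11 started at position 9.

9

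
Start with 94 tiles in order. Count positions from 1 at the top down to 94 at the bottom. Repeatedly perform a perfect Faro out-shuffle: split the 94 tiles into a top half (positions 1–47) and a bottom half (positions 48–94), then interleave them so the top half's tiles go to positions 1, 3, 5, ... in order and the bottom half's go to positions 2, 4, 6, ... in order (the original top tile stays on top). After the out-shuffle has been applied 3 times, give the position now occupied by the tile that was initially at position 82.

91

Track the tile's position through each out-shuffle:
82 → 70 → 46 → 91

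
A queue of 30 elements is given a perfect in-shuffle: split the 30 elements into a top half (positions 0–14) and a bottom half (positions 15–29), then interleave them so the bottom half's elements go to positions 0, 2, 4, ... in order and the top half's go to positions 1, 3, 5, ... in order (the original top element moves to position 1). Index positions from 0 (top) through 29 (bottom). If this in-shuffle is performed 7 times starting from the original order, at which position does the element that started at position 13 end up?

24

Track the element's position through each in-shuffle:
13 → 27 → 24 → 18 → 6 → 13 → 27 → 24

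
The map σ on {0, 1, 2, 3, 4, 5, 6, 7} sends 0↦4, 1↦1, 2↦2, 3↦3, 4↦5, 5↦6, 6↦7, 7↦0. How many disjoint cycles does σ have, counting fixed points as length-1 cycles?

Cycle decomposition: (0 4 5 6 7) (1) (2) (3).
4 cycles.

4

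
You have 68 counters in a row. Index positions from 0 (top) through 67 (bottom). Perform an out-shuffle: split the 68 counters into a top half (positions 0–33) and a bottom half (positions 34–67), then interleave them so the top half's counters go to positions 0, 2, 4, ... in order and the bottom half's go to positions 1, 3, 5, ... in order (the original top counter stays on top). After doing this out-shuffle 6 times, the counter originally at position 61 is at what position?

Track the counter's position through each out-shuffle:
61 → 55 → 43 → 19 → 38 → 9 → 18

18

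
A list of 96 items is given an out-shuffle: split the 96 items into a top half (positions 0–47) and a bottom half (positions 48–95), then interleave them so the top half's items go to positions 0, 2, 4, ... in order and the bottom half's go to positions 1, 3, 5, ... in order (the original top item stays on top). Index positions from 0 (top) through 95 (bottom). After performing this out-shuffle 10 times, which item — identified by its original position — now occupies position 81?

64

Work backwards from position 81, undoing one out-shuffle at a time:
81 ← 88 ← 44 ← 22 ← 11 ← 53 ← 74 ← 37 ← 66 ← 33 ← 64
So the item now at position 81 started at position 64.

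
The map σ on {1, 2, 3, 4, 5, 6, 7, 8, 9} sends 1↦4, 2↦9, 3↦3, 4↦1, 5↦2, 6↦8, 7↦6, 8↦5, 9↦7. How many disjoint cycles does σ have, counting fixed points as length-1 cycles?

3

Cycle decomposition: (1 4) (2 9 7 6 8 5) (3).
3 cycles.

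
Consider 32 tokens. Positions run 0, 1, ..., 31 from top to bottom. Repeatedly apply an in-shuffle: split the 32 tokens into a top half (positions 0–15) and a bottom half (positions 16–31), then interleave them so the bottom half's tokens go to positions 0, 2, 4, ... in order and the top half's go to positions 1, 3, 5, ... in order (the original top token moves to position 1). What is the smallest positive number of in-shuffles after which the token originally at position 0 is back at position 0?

Follow position 0 under repeated in-shuffles:
0 → 1 → 3 → 7 → 15 → 31 → 30 → 28 → 24 → 16 → 0
It first returns after 10 in-shuffles.

10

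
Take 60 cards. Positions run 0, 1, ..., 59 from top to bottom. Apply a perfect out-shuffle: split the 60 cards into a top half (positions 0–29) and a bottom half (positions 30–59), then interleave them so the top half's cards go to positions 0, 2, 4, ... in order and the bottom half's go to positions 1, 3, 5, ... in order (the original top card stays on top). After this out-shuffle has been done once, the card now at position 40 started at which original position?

20

Work backwards from position 40, undoing one out-shuffle at a time:
40 ← 20
So the card now at position 40 started at position 20.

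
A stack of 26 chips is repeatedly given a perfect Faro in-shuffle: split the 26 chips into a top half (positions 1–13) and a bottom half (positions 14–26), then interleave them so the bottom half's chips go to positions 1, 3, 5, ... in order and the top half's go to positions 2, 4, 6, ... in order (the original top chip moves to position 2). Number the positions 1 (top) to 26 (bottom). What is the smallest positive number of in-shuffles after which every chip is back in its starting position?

The in-shuffle permutes the 26 positions with cycle lengths [2, 6, 18].
Every chip is home exactly when every cycle has completed a whole number of laps, i.e. after lcm(2, 6, 18) = 18 in-shuffles.

18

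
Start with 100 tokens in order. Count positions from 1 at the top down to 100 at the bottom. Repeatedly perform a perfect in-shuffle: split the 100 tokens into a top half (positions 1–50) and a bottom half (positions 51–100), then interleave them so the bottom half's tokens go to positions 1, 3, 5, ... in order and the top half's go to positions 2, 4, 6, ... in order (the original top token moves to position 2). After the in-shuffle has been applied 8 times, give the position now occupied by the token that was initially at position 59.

Track the token's position through each in-shuffle:
59 → 17 → 34 → 68 → 35 → 70 → 39 → 78 → 55

55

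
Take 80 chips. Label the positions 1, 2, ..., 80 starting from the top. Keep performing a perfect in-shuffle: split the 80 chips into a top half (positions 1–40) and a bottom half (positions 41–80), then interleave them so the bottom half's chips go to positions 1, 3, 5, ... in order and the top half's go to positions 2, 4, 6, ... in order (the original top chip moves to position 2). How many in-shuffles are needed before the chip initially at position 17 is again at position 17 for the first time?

Follow position 17 under repeated in-shuffles:
17 → 34 → 68 → 55 → 29 → 58 → 35 → 70 → ... → 17 (length 54)
It first returns after 54 in-shuffles.

54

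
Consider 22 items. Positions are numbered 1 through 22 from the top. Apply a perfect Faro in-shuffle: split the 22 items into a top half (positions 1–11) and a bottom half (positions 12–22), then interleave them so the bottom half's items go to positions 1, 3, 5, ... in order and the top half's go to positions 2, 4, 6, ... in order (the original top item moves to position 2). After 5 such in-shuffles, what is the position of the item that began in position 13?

Track the item's position through each in-shuffle:
13 → 3 → 6 → 12 → 1 → 2

2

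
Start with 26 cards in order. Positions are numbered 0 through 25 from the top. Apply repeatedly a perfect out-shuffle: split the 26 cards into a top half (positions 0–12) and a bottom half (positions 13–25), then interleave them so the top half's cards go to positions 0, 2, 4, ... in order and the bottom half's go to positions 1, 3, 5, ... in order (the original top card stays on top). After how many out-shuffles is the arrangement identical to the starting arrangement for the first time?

20

The out-shuffle permutes the 26 positions with cycle lengths [1, 1, 4, 20].
Every card is home exactly when every cycle has completed a whole number of laps, i.e. after lcm(1, 4, 20) = 20 out-shuffles.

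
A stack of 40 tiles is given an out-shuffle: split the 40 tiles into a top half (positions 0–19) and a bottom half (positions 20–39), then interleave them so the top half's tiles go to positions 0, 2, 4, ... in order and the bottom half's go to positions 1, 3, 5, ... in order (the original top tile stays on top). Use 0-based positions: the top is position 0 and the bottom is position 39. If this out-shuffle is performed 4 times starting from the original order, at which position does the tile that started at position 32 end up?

5

Track the tile's position through each out-shuffle:
32 → 25 → 11 → 22 → 5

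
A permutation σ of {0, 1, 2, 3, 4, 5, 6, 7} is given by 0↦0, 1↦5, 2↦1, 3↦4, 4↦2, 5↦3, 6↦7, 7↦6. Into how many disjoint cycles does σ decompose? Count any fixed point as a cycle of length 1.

3

Cycle decomposition: (0) (1 5 3 4 2) (6 7).
3 cycles.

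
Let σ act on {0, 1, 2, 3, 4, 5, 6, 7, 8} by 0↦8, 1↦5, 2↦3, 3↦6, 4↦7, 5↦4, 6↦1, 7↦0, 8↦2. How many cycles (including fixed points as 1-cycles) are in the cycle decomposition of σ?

Cycle decomposition: (0 8 2 3 6 1 5 4 7).
1 cycle.

1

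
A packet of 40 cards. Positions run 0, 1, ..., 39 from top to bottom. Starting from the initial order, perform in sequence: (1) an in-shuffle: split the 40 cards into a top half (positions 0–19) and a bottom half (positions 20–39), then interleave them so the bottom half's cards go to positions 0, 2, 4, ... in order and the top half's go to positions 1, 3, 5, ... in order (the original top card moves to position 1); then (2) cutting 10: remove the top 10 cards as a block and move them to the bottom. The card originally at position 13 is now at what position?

Track the card from position 13 forward through each operation:
  after op 1 (in-shuffle): 13 → 27
  after op 2 (cut 10): 27 → 17

17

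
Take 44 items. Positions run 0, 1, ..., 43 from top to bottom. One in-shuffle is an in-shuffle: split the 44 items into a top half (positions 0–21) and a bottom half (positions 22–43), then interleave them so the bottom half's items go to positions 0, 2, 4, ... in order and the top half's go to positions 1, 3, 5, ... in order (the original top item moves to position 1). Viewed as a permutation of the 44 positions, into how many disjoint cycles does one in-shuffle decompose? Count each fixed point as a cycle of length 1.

7

Trace each unvisited position around until it returns:
(0 1 3 7 15 31 ... len 12) (2 5 11 23) (4 9 19 39 34 24) (6 13 27 10 21 43 ... len 12) (8 17 35 26) (14 29) (20 41 38 32)
7 cycles in total.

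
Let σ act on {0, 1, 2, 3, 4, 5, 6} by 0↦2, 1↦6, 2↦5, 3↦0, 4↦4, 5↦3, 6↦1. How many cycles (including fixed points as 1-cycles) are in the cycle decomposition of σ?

Cycle decomposition: (0 2 5 3) (1 6) (4).
3 cycles.

3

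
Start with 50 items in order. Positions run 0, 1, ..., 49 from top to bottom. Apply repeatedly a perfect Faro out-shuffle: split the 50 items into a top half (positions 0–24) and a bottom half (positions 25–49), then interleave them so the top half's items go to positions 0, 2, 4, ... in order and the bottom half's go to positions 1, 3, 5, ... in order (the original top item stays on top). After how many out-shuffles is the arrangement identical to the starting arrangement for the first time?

The out-shuffle permutes the 50 positions with cycle lengths [1, 1, 3, 3, 21, 21].
Every item is home exactly when every cycle has completed a whole number of laps, i.e. after lcm(1, 3, 21) = 21 out-shuffles.

21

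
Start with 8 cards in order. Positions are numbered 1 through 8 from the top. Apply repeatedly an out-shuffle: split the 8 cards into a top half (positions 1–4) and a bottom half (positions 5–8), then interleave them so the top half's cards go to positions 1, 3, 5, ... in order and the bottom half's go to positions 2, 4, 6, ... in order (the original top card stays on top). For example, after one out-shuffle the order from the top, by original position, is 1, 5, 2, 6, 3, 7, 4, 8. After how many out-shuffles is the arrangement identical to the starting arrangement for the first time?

3

The out-shuffle permutes the 8 positions with cycle lengths [1, 1, 3, 3].
Every card is home exactly when every cycle has completed a whole number of laps, i.e. after lcm(1, 3) = 3 out-shuffles.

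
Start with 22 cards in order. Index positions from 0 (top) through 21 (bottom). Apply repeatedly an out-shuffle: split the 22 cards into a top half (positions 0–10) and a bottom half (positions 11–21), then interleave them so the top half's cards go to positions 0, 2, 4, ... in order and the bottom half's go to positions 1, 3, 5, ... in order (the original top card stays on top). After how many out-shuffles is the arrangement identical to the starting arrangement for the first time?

6

The out-shuffle permutes the 22 positions with cycle lengths [1, 1, 2, 3, 3, 6, 6].
Every card is home exactly when every cycle has completed a whole number of laps, i.e. after lcm(1, 2, 3, 6) = 6 out-shuffles.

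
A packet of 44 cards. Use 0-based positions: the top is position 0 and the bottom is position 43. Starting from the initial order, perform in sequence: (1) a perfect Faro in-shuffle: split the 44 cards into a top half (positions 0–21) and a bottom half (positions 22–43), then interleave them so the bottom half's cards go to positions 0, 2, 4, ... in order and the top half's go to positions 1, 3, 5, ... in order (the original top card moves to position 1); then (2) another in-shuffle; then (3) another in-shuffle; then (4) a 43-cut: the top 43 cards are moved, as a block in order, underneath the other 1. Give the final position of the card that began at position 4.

40

Track the card from position 4 forward through each operation:
  after op 1 (in-shuffle): 4 → 9
  after op 2 (in-shuffle): 9 → 19
  after op 3 (in-shuffle): 19 → 39
  after op 4 (cut 43): 39 → 40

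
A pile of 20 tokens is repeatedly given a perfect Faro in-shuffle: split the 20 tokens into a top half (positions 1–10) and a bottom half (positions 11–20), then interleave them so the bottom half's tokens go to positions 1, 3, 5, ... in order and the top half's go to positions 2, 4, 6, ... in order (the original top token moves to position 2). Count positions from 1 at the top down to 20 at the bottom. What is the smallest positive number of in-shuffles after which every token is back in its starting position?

6

The in-shuffle permutes the 20 positions with cycle lengths [2, 3, 3, 6, 6].
Every token is home exactly when every cycle has completed a whole number of laps, i.e. after lcm(2, 3, 6) = 6 in-shuffles.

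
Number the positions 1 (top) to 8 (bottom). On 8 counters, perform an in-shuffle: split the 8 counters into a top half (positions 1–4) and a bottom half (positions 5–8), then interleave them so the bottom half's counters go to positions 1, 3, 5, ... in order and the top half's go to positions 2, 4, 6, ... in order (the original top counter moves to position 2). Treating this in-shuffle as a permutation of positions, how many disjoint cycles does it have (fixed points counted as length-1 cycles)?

2

Trace each unvisited position around until it returns:
(1 2 4 8 7 5) (3 6)
2 cycles in total.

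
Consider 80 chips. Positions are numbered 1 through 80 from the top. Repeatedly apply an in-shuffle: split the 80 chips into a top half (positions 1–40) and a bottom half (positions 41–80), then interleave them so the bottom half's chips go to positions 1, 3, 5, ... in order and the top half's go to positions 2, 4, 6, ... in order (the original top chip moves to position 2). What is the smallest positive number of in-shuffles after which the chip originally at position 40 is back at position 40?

54

Follow position 40 under repeated in-shuffles:
40 → 80 → 79 → 77 → 73 → 65 → 49 → 17 → ... → 40 (length 54)
It first returns after 54 in-shuffles.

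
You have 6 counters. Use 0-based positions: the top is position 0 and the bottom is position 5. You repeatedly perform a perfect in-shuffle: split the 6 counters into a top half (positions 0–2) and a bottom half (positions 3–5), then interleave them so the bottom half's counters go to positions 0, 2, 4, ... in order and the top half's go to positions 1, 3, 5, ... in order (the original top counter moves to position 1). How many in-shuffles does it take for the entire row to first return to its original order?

3

The in-shuffle permutes the 6 positions with cycle lengths [3, 3].
Every counter is home exactly when every cycle has completed a whole number of laps, i.e. after lcm(3) = 3 in-shuffles.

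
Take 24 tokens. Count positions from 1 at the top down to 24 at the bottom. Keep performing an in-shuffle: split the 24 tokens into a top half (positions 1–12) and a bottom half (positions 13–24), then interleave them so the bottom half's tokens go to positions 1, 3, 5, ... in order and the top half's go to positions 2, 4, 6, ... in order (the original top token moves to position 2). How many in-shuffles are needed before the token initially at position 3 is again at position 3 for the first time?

20

Follow position 3 under repeated in-shuffles:
3 → 6 → 12 → 24 → 23 → 21 → 17 → 9 → 18 → 11 → 22 → 19 → 13 → 1 → 2 → 4 → 8 → 16 → 7 → 14 → 3
It first returns after 20 in-shuffles.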